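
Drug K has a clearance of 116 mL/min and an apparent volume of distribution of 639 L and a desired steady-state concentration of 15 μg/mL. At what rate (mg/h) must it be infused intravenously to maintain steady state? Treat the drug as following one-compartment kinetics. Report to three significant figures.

104 mg/h

Convert clearance: 116 mL/min × 60 min/h ÷ 1000 mL/L = 6.960 L/h
At steady state, infusion rate equals elimination rate: rate in = CL × Css.
Infusion rate = CL · Css = 6.960 L/h × 15 mg/L = 104.4 mg/h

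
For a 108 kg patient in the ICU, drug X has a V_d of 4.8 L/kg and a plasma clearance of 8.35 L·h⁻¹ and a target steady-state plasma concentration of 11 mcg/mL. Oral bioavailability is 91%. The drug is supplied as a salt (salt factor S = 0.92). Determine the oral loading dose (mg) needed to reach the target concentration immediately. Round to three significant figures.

6810 mg

Vd(total) = 108 kg × 4.8 L/kg = 518.4 L
LD = Vd × C / F / S = 518.4 × 11.00 / 0.91 / 0.92 = 6811 mg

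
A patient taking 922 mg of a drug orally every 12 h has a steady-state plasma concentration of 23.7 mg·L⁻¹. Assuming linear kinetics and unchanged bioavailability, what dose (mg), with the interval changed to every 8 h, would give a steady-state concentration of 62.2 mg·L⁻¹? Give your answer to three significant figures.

With linear kinetics, Css is proportional to dose rate (D/τ) at fixed clearance.
D₂ = D₁ × (Css,target / Css,current) × (τ₂/τ₁) = 922 × (62.2/23.7) × (8/12) = 1613 mg

1610 mg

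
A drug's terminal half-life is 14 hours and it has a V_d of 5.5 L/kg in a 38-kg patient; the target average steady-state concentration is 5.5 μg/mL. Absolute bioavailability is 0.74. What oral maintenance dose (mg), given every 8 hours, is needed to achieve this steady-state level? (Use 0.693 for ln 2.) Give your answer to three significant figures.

615 mg

Vd = 5.5 L/kg × 38 kg = 209.0 L
k = 0.693/14 = 0.04950 h⁻¹, so CL = k·Vd = 0.04950 × 209.0 = 10.35 L/h
D = CL × Css × τ / F = 10.35 × 5.5 × 8 / 0.74 = 615.4 mg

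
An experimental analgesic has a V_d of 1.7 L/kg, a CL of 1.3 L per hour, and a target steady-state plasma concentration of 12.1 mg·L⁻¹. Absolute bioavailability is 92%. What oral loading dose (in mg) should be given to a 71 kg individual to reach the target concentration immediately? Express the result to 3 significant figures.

Vd = 1.7 L/kg × 71 kg = 120.7 L
The loading dose fills Vd to the target concentration; clearance is irrelevant here.
LD = Vd × C / F = 120.7 × 12.10 / 0.92 = 1587 mg

1590 mg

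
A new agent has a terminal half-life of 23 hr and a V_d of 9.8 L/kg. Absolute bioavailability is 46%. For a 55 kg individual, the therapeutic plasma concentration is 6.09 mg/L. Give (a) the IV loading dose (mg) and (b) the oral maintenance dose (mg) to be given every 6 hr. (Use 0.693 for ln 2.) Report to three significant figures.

(a) 3280 mg; (b) 1290 mg

Total Vd = 9.8 × 55 = 539.0 L
LD = Vd × C = 539.0 × 6.09 = 3283 mg
CL = 0.693 × Vd / t½ = 0.693 × 539.0 / 23 = 16.24 L/h
D = CL × Css × τ / F = 16.24 × 6.09 × 6 / 0.46 = 1290 mg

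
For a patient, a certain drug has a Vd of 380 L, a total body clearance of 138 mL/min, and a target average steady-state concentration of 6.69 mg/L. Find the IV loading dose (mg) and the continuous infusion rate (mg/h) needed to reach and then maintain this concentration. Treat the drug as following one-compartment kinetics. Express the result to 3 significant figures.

(a) 2540 mg; (b) 55.4 mg/h

Loading dose = Vd × C = 380.0 × 6.69 = 2542 mg
CL = 138 mL/min = 138 × 0.06 = 8.280 L/h
Maintenance: replace elimination → rate = CL × Css = 8.280 × 6.69 = 55.39 mg/h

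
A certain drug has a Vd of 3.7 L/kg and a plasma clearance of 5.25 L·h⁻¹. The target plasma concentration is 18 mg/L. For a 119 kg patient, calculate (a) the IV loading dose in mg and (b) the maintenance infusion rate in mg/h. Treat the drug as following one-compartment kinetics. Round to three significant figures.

(a) 7930 mg; (b) 94.5 mg/h

Vd = 3.7 L/kg × 119 kg = 440.3 L
LD = Vd · C_target = 440.3 × 18 = 7925 mg
Infusion rate = 5.250 L/h × 18 mg/L = 94.50 mg/h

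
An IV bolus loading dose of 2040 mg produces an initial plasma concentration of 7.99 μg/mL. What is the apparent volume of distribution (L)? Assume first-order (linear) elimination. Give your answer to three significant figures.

Immediately after an IV bolus, C₀ = Dose / Vd, so Vd = Dose / C₀.
Vd = 2040 / 7.99 = 255.3 L

255 L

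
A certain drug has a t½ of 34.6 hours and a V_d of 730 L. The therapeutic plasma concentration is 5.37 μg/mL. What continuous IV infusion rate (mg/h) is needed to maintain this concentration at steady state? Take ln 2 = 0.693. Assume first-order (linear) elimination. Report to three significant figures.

78.5 mg/h

k = 0.693/34.6 = 0.02003 h⁻¹, so CL = k·Vd = 0.02003 × 730.0 = 14.62 L/h
Infusion rate = CL × Css = 14.62 × 5.37 = 78.51 mg/h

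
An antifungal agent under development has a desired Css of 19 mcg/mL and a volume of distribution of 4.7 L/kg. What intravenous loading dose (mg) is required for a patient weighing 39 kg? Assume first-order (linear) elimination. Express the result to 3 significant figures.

Vd(total) = 39 kg × 4.7 L/kg = 183.3 L
LD = Vd × C = 183.3 × 19.00 = 3483 mg

3480 mg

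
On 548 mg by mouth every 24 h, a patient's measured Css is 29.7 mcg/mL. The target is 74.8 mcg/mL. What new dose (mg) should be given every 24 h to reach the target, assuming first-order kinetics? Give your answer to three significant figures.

1380 mg

For first-order elimination, Css ∝ F·D/(CL·τ); F and CL are unchanged, so Css ∝ D/τ.
D₂ = D₁ × (Css,target / Css,current) = 548 × 74.8/29.7 = 1380 mg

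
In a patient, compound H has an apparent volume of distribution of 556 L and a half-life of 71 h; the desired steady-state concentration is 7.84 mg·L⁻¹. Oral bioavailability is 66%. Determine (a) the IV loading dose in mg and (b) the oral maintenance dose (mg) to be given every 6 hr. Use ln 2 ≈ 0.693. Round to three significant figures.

LD = Vd × C = 556.0 × 7.84 = 4359 mg
CL = 0.693 × Vd / t½ = 0.693 × 556.0 / 71 = 5.427 L/h
D = CL × Css × τ / F = 5.427 × 7.84 × 6 / 0.66 = 386.8 mg

(a) 4360 mg; (b) 387 mg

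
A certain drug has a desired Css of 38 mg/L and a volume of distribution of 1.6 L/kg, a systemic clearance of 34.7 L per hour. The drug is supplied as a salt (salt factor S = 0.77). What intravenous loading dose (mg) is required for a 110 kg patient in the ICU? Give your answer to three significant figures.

8690 mg

Total Vd = 1.6 × 110 = 176.0 L
LD = Vd × C / S = 176.0 × 38.00 / 0.77 = 8686 mg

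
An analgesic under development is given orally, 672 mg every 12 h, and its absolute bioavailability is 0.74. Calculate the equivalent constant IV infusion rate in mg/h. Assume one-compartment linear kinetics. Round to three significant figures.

Equivalent systemic input: infusion rate = F·D/τ.
Rate = 0.74 × 672 / 12 = 41.44 mg/h

41.4 mg/h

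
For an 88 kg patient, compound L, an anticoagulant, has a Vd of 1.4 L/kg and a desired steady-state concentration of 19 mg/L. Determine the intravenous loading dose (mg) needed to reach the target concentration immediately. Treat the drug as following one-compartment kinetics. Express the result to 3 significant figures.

2340 mg

Vd = 1.4 L/kg × 88 kg = 123.2 L
LD = Vd × C = 123.2 × 19.00 = 2341 mg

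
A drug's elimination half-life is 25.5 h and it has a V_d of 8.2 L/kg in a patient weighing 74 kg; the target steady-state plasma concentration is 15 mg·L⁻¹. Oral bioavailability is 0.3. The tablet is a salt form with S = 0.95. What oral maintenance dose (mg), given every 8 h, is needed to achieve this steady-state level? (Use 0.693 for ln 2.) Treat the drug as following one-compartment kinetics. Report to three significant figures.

6940 mg

Total Vd = 8.2 × 74 = 606.8 L
k = 0.693/25.5 = 0.02718 h⁻¹, so CL = k·Vd = 0.02718 × 606.8 = 16.49 L/h
D = CL × Css × τ / F / S = 16.49 × 15 × 8 / 0.3 / 0.95 = 6943 mg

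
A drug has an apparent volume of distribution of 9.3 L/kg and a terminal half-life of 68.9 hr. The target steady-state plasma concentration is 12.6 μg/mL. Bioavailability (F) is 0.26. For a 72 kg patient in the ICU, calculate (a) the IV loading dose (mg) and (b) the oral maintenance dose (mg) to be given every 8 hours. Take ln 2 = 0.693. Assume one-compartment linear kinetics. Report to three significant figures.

Total Vd = 9.3 × 72 = 669.6 L
LD = Vd × C = 669.6 × 12.6 = 8437 mg
CL = 0.693 × Vd / t½ = 0.693 × 669.6 / 68.9 = 6.735 L/h
D = CL × Css × τ / F = 6.735 × 12.6 × 8 / 0.26 = 2611 mg

(a) 8440 mg; (b) 2610 mg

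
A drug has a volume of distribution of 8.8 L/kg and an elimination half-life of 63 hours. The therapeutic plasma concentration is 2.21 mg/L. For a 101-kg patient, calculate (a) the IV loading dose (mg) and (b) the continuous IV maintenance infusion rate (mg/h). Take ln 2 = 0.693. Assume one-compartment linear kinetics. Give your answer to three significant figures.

(a) 1960 mg; (b) 21.6 mg/h

Total Vd = 8.8 × 101 = 888.8 L
LD = Vd × C = 888.8 × 2.21 = 1964 mg
CL = 0.693 × Vd / t½ = 0.693 × 888.8 / 63 = 9.777 L/h
Infusion rate = CL × Css = 9.777 × 2.21 = 21.61 mg/h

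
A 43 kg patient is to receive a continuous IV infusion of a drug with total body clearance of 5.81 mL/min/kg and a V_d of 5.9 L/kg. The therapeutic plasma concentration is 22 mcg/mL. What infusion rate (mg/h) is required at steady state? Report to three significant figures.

330 mg/h

CL = 5.81 mL/min/kg × 43 kg = 249.8 mL/min = 249.8 × 60/1000 = 14.99 L/h
Infusion rate = CL · Css = 14.99 L/h × 22 mg/L = 329.8 mg/h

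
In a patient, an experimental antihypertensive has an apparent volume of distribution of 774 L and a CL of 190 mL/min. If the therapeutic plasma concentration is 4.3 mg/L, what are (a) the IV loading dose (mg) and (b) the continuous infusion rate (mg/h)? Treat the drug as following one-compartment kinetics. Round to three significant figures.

Loading: fill Vd to C_target → 774.0 L × 4.3 mg/L = 3328 mg
CL = 190 mL/min × 60/1000 = 11.40 L/h
Infusion rate = 11.40 L/h × 4.3 mg/L = 49.02 mg/h

(a) 3330 mg; (b) 49.0 mg/h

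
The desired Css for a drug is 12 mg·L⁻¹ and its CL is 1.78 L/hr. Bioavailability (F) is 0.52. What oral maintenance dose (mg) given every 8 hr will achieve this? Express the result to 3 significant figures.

329 mg

D = CL × Css × τ / F = 1.780 × 12 × 8 / 0.52 = 328.6 mg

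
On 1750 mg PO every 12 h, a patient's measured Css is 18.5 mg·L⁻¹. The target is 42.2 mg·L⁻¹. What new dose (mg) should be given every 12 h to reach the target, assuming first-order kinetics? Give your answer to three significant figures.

For first-order elimination, Css ∝ F·D/(CL·τ); F and CL are unchanged, so Css ∝ D/τ.
D₂ = D₁ × (Css,target / Css,current) = 1750 × 42.2/18.5 = 3992 mg

3990 mg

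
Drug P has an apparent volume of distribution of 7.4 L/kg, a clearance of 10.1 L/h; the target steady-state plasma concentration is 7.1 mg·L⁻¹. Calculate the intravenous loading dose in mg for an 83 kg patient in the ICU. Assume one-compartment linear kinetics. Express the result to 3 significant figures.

Total Vd = 7.4 × 83 = 614.2 L
LD = Vd × C = 614.2 × 7.100 = 4361 mg

4360 mg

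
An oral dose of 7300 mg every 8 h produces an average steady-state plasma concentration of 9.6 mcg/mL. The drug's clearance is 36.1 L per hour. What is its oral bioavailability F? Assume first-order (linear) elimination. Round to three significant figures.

F·D/τ = CL·Css at steady state → F = CL·Css·τ / D.
F = 36.1 × 9.6 × 8 / 7300 = 0.380

0.380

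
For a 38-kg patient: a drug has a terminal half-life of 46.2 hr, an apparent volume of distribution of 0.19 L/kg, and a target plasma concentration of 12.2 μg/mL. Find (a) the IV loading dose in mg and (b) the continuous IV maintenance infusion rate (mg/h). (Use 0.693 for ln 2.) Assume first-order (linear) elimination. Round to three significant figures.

Total Vd = 0.19 × 38 = 7.220 L
LD = Vd × C = 7.220 × 12.2 = 88.08 mg
CL = 0.693 × Vd / t½ = 0.693 × 7.220 / 46.2 = 0.1083 L/h
Infusion rate = CL × Css = 0.1083 × 12.2 = 1.321 mg/h

(a) 88.1 mg; (b) 1.32 mg/h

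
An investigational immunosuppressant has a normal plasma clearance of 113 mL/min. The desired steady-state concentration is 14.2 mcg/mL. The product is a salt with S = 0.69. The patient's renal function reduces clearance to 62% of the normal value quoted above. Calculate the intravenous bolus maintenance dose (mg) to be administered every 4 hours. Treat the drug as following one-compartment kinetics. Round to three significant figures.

346 mg

CL = 113 mL/min × 60/1000 = 6.780 L/h
Patient clearance = 0.62 × 6.780 = 4.204 L/h
D = CL × Css × τ / S = 4.204 × 14.2 × 4 / 0.69 = 346.1 mg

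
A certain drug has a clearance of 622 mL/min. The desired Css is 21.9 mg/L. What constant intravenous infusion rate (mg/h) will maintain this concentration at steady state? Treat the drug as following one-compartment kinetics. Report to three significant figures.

CL = 622 mL/min = 622 × 0.06 = 37.32 L/h
Rate = CL × Css = 37.32 × 21.9 = 817.3 mg/h

817 mg/h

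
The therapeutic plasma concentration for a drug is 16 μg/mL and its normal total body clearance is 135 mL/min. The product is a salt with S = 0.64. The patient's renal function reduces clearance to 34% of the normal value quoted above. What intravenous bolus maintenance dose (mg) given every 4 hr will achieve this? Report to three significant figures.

Convert clearance: 135 mL/min × 60 min/h ÷ 1000 mL/L = 8.100 L/h
Patient clearance = 0.34 × 8.100 = 2.754 L/h
D = CL × Css × τ / S = 2.754 × 16 × 4 / 0.64 = 275.4 mg

275 mg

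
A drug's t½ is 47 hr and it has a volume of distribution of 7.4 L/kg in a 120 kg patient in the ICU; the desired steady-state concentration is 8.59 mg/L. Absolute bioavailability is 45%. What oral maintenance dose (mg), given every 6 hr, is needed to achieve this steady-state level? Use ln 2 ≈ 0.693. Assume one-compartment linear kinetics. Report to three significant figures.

Vd = 7.4 L/kg × 120 kg = 888.0 L
CL = 0.693 × Vd / t½ = 0.693 × 888.0 / 47 = 13.09 L/h
D = CL × Css × τ / F = 13.09 × 8.59 × 6 / 0.45 = 1499 mg

1500 mg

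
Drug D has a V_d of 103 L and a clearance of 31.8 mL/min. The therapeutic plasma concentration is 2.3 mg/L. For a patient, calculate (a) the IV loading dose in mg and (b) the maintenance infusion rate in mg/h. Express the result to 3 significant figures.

Loading: fill Vd to C_target → 103.0 L × 2.3 mg/L = 236.9 mg
CL = 31.8 mL/min × 60/1000 = 1.908 L/h
Maintenance: replace elimination → rate = CL × Css = 1.908 × 2.3 = 4.388 mg/h

(a) 237 mg; (b) 4.39 mg/h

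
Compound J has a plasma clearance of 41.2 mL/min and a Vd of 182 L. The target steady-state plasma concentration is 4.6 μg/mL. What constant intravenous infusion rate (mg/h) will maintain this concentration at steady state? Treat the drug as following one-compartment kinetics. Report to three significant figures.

11.4 mg/h

CL = 41.2 mL/min = 41.2 × 0.06 = 2.472 L/h
At steady state, infusion rate equals elimination rate: rate in = CL × Css.
Rate = CL × Css = 2.472 × 4.6 = 11.37 mg/h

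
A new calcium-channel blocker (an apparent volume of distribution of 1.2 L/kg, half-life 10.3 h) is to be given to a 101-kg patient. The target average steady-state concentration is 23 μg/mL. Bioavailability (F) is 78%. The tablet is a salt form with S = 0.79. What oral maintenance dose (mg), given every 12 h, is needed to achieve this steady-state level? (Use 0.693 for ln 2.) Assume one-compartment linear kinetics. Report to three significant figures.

3650 mg

Vd(total) = 101 kg × 1.2 L/kg = 121.2 L
CL = 0.693 × Vd / t½ = 0.693 × 121.2 / 10.3 = 8.155 L/h
D = CL × Css × τ / F / S = 8.155 × 23 × 12 / 0.78 / 0.79 = 3653 mg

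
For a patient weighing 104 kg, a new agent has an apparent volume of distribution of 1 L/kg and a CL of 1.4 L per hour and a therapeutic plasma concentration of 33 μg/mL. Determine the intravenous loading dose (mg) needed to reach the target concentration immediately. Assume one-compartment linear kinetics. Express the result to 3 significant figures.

3430 mg

Vd(total) = 104 kg × 1 L/kg = 104.0 L
LD = Vd × C = 104.0 × 33.00 = 3432 mg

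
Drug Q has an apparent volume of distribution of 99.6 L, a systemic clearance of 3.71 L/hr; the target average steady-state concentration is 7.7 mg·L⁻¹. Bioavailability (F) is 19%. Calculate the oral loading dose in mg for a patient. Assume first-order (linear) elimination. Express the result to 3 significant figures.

4040 mg

LD = Vd × C / F = 99.60 × 7.700 / 0.19 = 4036 mg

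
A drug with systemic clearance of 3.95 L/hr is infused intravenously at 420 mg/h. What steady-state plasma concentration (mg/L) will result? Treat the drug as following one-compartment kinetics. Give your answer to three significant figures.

106 mg/L

Css = rate / CL = 420 / 3.950 = 106.3 mg/L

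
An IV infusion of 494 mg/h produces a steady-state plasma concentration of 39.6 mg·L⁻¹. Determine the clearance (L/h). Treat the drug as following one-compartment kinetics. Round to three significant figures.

At steady state, infusion rate = CL × Css, so CL = rate / Css.
CL = 494 / 39.6 = 12.47 L/h

12.5 L/h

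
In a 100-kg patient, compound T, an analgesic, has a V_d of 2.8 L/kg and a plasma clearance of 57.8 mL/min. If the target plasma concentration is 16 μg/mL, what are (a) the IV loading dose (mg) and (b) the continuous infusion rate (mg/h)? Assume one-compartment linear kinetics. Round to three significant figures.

(a) 4480 mg; (b) 55.5 mg/h

Total Vd = 2.8 × 100 = 280.0 L
Loading dose = Vd × C = 280.0 × 16 = 4480 mg
CL = 57.8 mL/min × 60/1000 = 3.468 L/h
Maintenance infusion rate = CL × Css = 3.468 × 16 = 55.49 mg/h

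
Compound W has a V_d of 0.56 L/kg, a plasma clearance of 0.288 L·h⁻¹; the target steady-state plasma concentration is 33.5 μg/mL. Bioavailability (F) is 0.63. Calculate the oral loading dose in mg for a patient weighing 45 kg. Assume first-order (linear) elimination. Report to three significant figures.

1340 mg

Total Vd = 0.56 × 45 = 25.20 L
LD = Vd × C / F = 25.20 × 33.50 / 0.63 = 1340 mg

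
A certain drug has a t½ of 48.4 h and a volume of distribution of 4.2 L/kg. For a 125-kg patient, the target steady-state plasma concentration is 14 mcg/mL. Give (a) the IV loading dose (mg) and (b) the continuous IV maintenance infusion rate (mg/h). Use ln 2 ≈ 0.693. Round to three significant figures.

Vd(total) = 125 kg × 4.2 L/kg = 525.0 L
LD = Vd × C = 525.0 × 14 = 7350 mg
CL = 0.693 × Vd / t½ = 0.693 × 525.0 / 48.4 = 7.517 L/h
Infusion rate = CL × Css = 7.517 × 14 = 105.2 mg/h

(a) 7350 mg; (b) 105 mg/h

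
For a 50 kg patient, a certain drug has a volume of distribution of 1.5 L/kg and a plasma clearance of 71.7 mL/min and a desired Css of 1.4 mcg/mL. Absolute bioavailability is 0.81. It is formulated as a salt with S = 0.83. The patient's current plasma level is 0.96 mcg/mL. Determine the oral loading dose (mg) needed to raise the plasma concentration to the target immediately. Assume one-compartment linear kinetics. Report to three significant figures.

49.1 mg

Total Vd = 1.5 × 50 = 75.00 L
Concentration deficit ΔC = 1.4 − 0.96 = 0.4400 mg/L
LD = Vd × ΔC / F / S = 75.00 × 0.4400 / 0.81 / 0.83 = 49.09 mg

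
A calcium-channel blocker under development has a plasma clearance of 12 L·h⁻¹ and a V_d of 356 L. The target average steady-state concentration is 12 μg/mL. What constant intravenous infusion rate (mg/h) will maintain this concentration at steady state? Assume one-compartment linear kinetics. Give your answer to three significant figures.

144 mg/h

Vd does not affect the maintenance rate; only clearance governs steady-state input.
Infusion rate = CL · Css = 12.00 L/h × 12 mg/L = 144.0 mg/h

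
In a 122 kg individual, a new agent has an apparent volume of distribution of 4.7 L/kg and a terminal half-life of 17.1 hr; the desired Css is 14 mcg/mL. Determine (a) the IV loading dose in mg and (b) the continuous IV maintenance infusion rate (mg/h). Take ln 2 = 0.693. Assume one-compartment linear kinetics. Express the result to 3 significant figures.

Total Vd = 4.7 × 122 = 573.4 L
LD = Vd × C = 573.4 × 14 = 8028 mg
CL = 0.693 × Vd / t½ = 0.693 × 573.4 / 17.1 = 23.24 L/h
Infusion rate = CL × Css = 23.24 × 14 = 325.4 mg/h

(a) 8030 mg; (b) 325 mg/h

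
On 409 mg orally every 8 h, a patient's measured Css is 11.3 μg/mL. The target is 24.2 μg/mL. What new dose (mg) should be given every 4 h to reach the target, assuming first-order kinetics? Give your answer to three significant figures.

438 mg

With linear kinetics, Css is proportional to dose rate (D/τ) at fixed clearance.
D₂ = D₁ × (Css,target / Css,current) × (τ₂/τ₁) = 409 × (24.2/11.3) × (4/8) = 438.0 mg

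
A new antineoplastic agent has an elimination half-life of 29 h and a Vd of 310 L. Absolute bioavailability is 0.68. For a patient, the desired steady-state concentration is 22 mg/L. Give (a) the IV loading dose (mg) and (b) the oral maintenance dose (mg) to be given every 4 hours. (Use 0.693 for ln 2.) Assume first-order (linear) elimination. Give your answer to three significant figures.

(a) 6820 mg; (b) 959 mg

LD = Vd × C = 310.0 × 22 = 6820 mg
CL = 0.693 × Vd / t½ = 0.693 × 310.0 / 29 = 7.408 L/h
D = CL × Css × τ / F = 7.408 × 22 × 4 / 0.68 = 958.7 mg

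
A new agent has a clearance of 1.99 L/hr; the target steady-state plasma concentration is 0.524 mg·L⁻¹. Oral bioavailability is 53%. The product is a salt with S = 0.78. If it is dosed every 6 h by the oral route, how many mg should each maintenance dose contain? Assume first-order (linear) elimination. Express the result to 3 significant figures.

15.1 mg

D = CL × Css × τ / F / S = 1.990 × 0.524 × 6 / 0.53 / 0.78 = 15.13 mg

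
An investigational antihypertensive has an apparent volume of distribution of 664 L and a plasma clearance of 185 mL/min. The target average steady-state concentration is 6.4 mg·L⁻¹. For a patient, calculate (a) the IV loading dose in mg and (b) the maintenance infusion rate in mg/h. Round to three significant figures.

(a) 4250 mg; (b) 71.0 mg/h

Loading: fill Vd to C_target → 664.0 L × 6.4 mg/L = 4250 mg
Convert clearance: 185 mL/min × 60 min/h ÷ 1000 mL/L = 11.10 L/h
Maintenance: replace elimination → rate = CL × Css = 11.10 × 6.4 = 71.04 mg/h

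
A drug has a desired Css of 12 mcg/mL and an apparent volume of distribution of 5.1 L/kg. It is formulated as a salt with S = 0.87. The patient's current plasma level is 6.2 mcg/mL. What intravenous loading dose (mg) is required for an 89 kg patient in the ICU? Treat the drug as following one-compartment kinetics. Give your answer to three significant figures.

3030 mg

Vd(total) = 89 kg × 5.1 L/kg = 453.9 L
The loading dose fills Vd to the target concentration.
Concentration deficit ΔC = 12 − 6.2 = 5.800 mg/L
LD = Vd × ΔC / S = 453.9 × 5.800 / 0.87 = 3026 mg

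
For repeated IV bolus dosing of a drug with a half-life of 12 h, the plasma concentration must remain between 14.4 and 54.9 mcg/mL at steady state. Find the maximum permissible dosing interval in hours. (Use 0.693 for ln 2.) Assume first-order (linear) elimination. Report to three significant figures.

23.2 h

k = 0.693 / t½ = 0.693 / 12 = 0.05775 h⁻¹
Between IV bolus doses, concentration decays as C = C₀·e^(−kτ), so C_peak/C_trough = e^(kτ).
τ_max = ln(C_peak/C_trough) / k = ln(54.9/14.4) / 0.05775 = 1.338 / 0.05775 = 23.17 h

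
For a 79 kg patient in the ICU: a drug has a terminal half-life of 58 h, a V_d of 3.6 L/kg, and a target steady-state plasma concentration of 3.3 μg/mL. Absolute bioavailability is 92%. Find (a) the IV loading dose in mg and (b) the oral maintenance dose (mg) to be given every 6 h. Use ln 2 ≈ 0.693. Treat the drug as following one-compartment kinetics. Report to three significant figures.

Total Vd = 3.6 × 79 = 284.4 L
LD = Vd × C = 284.4 × 3.3 = 938.5 mg
CL = 0.693 × Vd / t½ = 0.693 × 284.4 / 58 = 3.398 L/h
D = CL × Css × τ / F = 3.398 × 3.3 × 6 / 0.92 = 73.13 mg

(a) 939 mg; (b) 73.1 mg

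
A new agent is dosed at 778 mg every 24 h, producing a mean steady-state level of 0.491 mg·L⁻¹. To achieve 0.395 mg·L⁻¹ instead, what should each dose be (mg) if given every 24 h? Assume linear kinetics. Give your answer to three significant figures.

With linear kinetics, Css is proportional to dose rate (D/τ) at fixed clearance.
D₂ = D₁ × (Css,target / Css,current) = 778 × 0.395/0.491 = 625.9 mg

626 mg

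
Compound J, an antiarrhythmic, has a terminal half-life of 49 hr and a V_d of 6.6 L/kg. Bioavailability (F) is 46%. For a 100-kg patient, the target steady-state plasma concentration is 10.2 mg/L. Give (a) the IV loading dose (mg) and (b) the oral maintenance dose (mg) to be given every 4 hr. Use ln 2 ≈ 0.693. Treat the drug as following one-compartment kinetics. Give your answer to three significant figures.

Vd = 6.6 L/kg × 100 kg = 660.0 L
LD = Vd × C = 660.0 × 10.2 = 6732 mg
CL = 0.693 × Vd / t½ = 0.693 × 660.0 / 49 = 9.334 L/h
D = CL × Css × τ / F = 9.334 × 10.2 × 4 / 0.46 = 827.9 mg

(a) 6730 mg; (b) 828 mg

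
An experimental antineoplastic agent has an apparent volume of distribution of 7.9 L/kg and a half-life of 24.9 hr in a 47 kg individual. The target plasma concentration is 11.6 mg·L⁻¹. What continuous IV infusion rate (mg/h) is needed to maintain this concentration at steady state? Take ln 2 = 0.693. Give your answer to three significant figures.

120 mg/h

Total Vd = 7.9 × 47 = 371.3 L
CL = ln 2 · Vd / t½ = 0.693 × 371.3 / 24.9 = 10.33 L/h
Infusion rate = CL × Css = 10.33 × 11.6 = 119.8 mg/h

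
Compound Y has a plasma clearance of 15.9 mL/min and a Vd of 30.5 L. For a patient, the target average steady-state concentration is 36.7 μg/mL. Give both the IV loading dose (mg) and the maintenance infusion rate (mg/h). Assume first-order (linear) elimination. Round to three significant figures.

(a) 1120 mg; (b) 35.0 mg/h

LD = Vd · C_target = 30.50 × 36.7 = 1119 mg
Convert clearance: 15.9 mL/min × 60 min/h ÷ 1000 mL/L = 0.9540 L/h
Maintenance: replace elimination → rate = CL × Css = 0.9540 × 36.7 = 35.01 mg/h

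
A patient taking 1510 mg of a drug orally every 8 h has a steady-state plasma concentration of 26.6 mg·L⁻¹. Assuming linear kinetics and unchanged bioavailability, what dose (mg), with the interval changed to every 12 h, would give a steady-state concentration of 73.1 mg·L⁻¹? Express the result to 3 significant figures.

With linear kinetics, Css is proportional to dose rate (D/τ) at fixed clearance.
D₂ = D₁ × (Css,target / Css,current) × (τ₂/τ₁) = 1510 × (73.1/26.6) × (12/8) = 6224 mg

6220 mg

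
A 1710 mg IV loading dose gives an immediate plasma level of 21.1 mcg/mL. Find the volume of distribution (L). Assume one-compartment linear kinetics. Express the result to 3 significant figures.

Immediately after an IV bolus, C₀ = Dose / Vd, so Vd = Dose / C₀.
Vd = 1710 / 21.1 = 81.04 L

81.0 L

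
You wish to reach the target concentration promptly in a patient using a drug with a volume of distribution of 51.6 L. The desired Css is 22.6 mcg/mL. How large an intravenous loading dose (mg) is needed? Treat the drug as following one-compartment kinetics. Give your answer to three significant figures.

The loading dose fills Vd to the target concentration.
LD = Vd × C = 51.60 × 22.60 = 1166 mg

1170 mg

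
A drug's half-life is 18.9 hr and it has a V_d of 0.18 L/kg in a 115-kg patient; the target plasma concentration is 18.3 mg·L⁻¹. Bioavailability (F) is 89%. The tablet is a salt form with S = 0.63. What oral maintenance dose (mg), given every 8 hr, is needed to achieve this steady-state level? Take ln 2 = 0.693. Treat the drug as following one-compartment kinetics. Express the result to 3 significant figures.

198 mg

Total Vd = 0.18 × 115 = 20.70 L
CL = 0.693 × Vd / t½ = 0.693 × 20.70 / 18.9 = 0.7590 L/h
D = CL × Css × τ / F / S = 0.7590 × 18.3 × 8 / 0.89 / 0.63 = 198.2 mg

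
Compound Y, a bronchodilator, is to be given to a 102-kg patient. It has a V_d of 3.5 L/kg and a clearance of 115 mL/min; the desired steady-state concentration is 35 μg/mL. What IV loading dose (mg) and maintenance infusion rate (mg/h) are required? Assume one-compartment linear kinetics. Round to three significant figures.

Vd(total) = 102 kg × 3.5 L/kg = 357.0 L
Loading: fill Vd to C_target → 357.0 L × 35 mg/L = 12500 mg
CL = 115 mL/min × 60/1000 = 6.900 L/h
Maintenance: replace elimination → rate = CL × Css = 6.900 × 35 = 241.5 mg/h

(a) 12500 mg; (b) 242 mg/h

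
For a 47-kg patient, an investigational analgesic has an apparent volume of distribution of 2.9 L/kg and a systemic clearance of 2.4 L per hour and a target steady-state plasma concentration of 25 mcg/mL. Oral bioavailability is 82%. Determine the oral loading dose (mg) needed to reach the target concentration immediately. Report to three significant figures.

Vd(total) = 47 kg × 2.9 L/kg = 136.3 L
LD = Vd × C / F = 136.3 × 25.00 / 0.82 = 4155 mg

4160 mg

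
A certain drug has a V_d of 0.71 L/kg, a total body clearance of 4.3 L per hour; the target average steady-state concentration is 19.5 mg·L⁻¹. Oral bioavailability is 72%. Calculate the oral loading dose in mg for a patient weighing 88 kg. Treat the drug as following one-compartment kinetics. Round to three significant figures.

1690 mg

Vd = 0.71 L/kg × 88 kg = 62.48 L
LD = Vd × C / F = 62.48 × 19.50 / 0.72 = 1692 mg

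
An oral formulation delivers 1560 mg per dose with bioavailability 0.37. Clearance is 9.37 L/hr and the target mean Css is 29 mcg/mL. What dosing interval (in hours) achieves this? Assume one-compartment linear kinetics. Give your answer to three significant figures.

F·D/τ = CL·Css → τ = F·D / (CL·Css).
τ = 0.37 × 1560 / (9.37 × 29) = 2.124 h

2.12 h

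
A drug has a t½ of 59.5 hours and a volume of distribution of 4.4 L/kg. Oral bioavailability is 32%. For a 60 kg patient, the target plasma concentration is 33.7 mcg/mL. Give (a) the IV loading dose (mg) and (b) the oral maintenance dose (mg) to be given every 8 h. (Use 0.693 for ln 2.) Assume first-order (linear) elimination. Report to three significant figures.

(a) 8900 mg; (b) 2590 mg

Total Vd = 4.4 × 60 = 264.0 L
LD = Vd × C = 264.0 × 33.7 = 8897 mg
CL = 0.693 × Vd / t½ = 0.693 × 264.0 / 59.5 = 3.075 L/h
D = CL × Css × τ / F = 3.075 × 33.7 × 8 / 0.32 = 2591 mg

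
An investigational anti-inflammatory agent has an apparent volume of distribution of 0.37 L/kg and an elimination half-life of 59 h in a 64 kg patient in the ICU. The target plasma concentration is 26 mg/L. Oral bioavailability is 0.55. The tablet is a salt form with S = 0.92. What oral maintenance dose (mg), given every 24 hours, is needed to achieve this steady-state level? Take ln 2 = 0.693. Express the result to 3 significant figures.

343 mg

Vd = 0.37 L/kg × 64 kg = 23.68 L
k = 0.693/59 = 0.01175 h⁻¹, so CL = k·Vd = 0.01175 × 23.68 = 0.2782 L/h
D = CL × Css × τ / F / S = 0.2782 × 26 × 24 / 0.55 / 0.92 = 343.1 mg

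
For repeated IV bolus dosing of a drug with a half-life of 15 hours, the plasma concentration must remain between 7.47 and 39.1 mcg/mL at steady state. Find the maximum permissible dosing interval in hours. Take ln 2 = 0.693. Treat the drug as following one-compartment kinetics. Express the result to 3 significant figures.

35.8 h

k = 0.693 / t½ = 0.693 / 15 = 0.04620 h⁻¹
Between IV bolus doses, concentration decays as C = C₀·e^(−kτ), so C_peak/C_trough = e^(kτ).
τ_max = ln(C_peak/C_trough) / k = ln(39.1/7.47) / 0.04620 = 1.655 / 0.04620 = 35.82 h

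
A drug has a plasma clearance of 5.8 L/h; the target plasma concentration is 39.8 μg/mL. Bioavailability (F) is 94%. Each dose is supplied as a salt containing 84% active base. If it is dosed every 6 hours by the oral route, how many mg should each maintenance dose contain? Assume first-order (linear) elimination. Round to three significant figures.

At steady state, dose per interval replaces the amount cleared in that interval: F·S·D/τ = CL·Css.
D = CL × Css × τ / F / S = 5.800 × 39.8 × 6 / 0.94 / 0.84 = 1754 mg

1750 mg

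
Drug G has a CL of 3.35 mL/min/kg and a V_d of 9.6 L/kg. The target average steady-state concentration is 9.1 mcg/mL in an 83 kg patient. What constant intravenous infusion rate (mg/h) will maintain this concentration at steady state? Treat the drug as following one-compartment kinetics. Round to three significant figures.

CL = 3.35 mL/min/kg × 83 kg = 278.1 mL/min = 278.1 × 60/1000 = 16.69 L/h
At steady state, infusion rate equals elimination rate: rate in = CL × Css.
Infusion rate = CL · Css = 16.69 L/h × 9.1 mg/L = 151.9 mg/h

152 mg/h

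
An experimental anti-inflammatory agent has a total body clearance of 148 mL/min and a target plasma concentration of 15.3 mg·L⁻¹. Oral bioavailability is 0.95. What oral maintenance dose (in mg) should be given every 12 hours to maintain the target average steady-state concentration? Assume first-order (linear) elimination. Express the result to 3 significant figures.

1720 mg

Convert clearance: 148 mL/min × 60 min/h ÷ 1000 mL/L = 8.880 L/h
D = CL × Css × τ / F = 8.880 × 15.3 × 12 / 0.95 = 1716 mg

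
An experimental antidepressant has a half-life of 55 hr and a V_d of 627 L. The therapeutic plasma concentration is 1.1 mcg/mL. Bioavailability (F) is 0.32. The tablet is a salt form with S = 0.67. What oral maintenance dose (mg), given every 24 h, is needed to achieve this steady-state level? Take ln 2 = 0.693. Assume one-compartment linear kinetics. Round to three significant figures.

973 mg

CL = 0.693 × Vd / t½ = 0.693 × 627.0 / 55 = 7.900 L/h
D = CL × Css × τ / F / S = 7.900 × 1.1 × 24 / 0.32 / 0.67 = 972.8 mg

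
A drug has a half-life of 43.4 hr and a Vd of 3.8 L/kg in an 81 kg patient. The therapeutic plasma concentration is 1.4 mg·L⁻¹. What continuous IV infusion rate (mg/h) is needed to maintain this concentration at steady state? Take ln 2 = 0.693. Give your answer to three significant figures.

Vd(total) = 81 kg × 3.8 L/kg = 307.8 L
CL = ln 2 · Vd / t½ = 0.693 × 307.8 / 43.4 = 4.915 L/h
Infusion rate = CL × Css = 4.915 × 1.4 = 6.881 mg/h

6.88 mg/h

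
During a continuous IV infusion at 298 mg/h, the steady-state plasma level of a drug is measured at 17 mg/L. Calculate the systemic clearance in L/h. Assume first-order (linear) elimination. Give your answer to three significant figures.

17.5 L/h

At steady state, infusion rate = CL × Css, so CL = rate / Css.
CL = 298 / 17 = 17.53 L/h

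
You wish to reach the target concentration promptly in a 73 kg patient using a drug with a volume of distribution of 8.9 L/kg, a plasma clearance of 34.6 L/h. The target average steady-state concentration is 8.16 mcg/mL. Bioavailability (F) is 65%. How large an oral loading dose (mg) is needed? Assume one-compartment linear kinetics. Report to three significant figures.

8160 mg

Total Vd = 8.9 × 73 = 649.7 L
LD = Vd × C / F = 649.7 × 8.160 / 0.65 = 8156 mg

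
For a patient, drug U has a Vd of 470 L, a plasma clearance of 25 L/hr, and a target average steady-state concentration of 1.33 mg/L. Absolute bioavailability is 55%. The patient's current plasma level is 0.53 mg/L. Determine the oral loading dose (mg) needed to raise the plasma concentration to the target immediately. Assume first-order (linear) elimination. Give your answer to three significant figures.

Concentration deficit ΔC = 1.33 − 0.53 = 0.8000 mg/L
LD = Vd × ΔC / F = 470.0 × 0.8000 / 0.55 = 683.6 mg

684 mg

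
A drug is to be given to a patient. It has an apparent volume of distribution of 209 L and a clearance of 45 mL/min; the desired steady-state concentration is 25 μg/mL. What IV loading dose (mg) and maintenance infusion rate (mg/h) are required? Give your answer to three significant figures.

LD = Vd · C_target = 209.0 × 25 = 5225 mg
CL = 45 mL/min = 45 × 0.06 = 2.700 L/h
Maintenance: replace elimination → rate = CL × Css = 2.700 × 25 = 67.50 mg/h

(a) 5230 mg; (b) 67.5 mg/h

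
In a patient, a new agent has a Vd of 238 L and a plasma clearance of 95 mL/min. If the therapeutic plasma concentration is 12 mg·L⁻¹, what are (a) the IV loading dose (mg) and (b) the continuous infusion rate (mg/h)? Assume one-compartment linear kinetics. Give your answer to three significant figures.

LD = Vd · C_target = 238.0 × 12 = 2856 mg
Convert clearance: 95 mL/min × 60 min/h ÷ 1000 mL/L = 5.700 L/h
Maintenance infusion rate = CL × Css = 5.700 × 12 = 68.40 mg/h

(a) 2860 mg; (b) 68.4 mg/h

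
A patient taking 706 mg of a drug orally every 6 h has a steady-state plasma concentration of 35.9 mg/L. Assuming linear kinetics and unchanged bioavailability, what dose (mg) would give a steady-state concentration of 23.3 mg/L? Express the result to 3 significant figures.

458 mg

For first-order elimination, Css ∝ F·D/(CL·τ); F and CL are unchanged, so Css ∝ D/τ.
D₂ = D₁ × (Css,target / Css,current) = 706 × 23.3/35.9 = 458.2 mg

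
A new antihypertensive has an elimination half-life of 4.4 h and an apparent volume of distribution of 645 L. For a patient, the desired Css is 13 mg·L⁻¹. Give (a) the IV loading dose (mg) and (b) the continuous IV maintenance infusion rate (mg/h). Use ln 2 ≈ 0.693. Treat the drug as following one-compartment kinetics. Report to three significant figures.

LD = Vd × C = 645.0 × 13 = 8385 mg
CL = 0.693 × Vd / t½ = 0.693 × 645.0 / 4.4 = 101.6 L/h
Infusion rate = CL × Css = 101.6 × 13 = 1321 mg/h

(a) 8390 mg; (b) 1320 mg/h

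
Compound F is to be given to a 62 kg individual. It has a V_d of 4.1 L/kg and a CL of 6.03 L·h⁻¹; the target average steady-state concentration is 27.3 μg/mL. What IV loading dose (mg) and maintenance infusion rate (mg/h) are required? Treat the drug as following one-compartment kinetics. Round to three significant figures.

Vd(total) = 62 kg × 4.1 L/kg = 254.2 L
LD = Vd · C_target = 254.2 × 27.3 = 6940 mg
Maintenance infusion rate = CL × Css = 6.030 × 27.3 = 164.6 mg/h

(a) 6940 mg; (b) 165 mg/h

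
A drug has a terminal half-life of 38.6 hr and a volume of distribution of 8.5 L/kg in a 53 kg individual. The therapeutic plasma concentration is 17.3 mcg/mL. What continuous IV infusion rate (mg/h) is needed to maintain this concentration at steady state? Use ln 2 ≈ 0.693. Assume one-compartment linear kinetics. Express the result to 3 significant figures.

Vd = 8.5 L/kg × 53 kg = 450.5 L
CL = 0.693 × Vd / t½ = 0.693 × 450.5 / 38.6 = 8.088 L/h
Infusion rate = CL × Css = 8.088 × 17.3 = 139.9 mg/h

140 mg/h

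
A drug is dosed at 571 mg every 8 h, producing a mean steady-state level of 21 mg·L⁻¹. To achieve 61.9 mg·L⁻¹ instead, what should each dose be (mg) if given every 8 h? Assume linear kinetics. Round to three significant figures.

For first-order elimination, Css ∝ F·D/(CL·τ); F and CL are unchanged, so Css ∝ D/τ.
D₂ = D₁ × (Css,target / Css,current) = 571 × 61.9/21 = 1683 mg

1680 mg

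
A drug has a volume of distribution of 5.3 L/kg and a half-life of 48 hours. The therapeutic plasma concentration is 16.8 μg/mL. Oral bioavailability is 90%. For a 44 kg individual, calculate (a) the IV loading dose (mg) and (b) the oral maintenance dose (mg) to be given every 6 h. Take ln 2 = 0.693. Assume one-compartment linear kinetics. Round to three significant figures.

Vd = 5.3 L/kg × 44 kg = 233.2 L
LD = Vd × C = 233.2 × 16.8 = 3918 mg
CL = 0.693 × Vd / t½ = 0.693 × 233.2 / 48 = 3.367 L/h
D = CL × Css × τ / F = 3.367 × 16.8 × 6 / 0.9 = 377.1 mg

(a) 3920 mg; (b) 377 mg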